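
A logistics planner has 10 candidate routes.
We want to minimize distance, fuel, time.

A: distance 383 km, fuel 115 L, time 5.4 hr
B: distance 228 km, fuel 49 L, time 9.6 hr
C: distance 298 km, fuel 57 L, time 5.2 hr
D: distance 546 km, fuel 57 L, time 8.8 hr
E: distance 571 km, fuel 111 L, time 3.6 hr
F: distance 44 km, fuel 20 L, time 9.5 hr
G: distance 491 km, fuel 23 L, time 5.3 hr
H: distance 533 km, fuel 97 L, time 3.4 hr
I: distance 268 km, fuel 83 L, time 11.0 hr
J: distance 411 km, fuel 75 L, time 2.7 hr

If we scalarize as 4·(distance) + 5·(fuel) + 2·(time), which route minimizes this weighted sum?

F

A: 4·383 + 5·115 + 2·5.4 = 2117.8
B: 4·228 + 5·49 + 2·9.6 = 1176.2
C: 4·298 + 5·57 + 2·5.2 = 1487.4
D: 4·546 + 5·57 + 2·8.8 = 2486.6
E: 4·571 + 5·111 + 2·3.6 = 2846.2
F: 4·44 + 5·20 + 2·9.5 = 295.0
G: 4·491 + 5·23 + 2·5.3 = 2089.6
H: 4·533 + 5·97 + 2·3.4 = 2623.8
I: 4·268 + 5·83 + 2·11.0 = 1509.0
J: 4·411 + 5·75 + 2·2.7 = 2024.4
Lowest: F at 295.0.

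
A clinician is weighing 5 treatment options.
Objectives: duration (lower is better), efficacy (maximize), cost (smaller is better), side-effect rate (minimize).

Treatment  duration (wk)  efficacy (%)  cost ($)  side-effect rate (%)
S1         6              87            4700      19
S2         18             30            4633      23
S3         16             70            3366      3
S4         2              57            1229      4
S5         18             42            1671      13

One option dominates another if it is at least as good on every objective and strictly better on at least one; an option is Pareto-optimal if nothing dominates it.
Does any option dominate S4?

No

S1: worse on duration (6 vs 2).
S2: worse on duration (18 vs 2).
S3: worse on duration (16 vs 2).
S5: worse on duration (18 vs 2).
No option is at least as good as S4 on every objective and strictly better on one.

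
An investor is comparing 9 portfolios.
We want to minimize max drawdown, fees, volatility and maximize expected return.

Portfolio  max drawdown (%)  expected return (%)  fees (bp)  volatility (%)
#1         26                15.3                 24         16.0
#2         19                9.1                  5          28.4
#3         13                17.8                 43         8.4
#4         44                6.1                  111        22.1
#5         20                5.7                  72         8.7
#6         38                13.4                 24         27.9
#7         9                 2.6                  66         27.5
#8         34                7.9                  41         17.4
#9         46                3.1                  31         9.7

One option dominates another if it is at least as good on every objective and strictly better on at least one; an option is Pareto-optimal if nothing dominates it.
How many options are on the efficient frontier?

#1: not dominated.
#2: not dominated (best fees).
#3: not dominated (best expected return).
#4: dominated by #1 (max drawdown 26≤44, expected return 15.3≥6.1, fees 24≤111, volatility 16.0≤22.1).
#5: dominated by #3 (max drawdown 13≤20, expected return 17.8≥5.7, fees 43≤72, volatility 8.4≤8.7).
#6: dominated by #1 (max drawdown 26≤38, expected return 15.3≥13.4, fees 24≤24, volatility 16.0≤27.9).
#7: not dominated (best max drawdown).
#8: dominated by #1 (max drawdown 26≤34, expected return 15.3≥7.9, fees 24≤41, volatility 16.0≤17.4).
#9: not dominated.
Pareto-optimal: #1, #2, #3, #7, #9 → 5.

5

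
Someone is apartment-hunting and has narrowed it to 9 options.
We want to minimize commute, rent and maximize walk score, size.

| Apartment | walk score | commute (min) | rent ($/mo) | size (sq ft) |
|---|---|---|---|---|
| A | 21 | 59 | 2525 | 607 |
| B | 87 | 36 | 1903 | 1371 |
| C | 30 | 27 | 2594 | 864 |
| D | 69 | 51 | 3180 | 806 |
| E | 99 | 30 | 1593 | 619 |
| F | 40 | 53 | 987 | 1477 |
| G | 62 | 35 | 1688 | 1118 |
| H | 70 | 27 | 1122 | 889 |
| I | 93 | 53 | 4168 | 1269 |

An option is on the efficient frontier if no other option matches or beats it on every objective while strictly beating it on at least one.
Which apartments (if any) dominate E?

none

A: worse on walk score (21 vs 99).
B: worse on walk score (87 vs 99).
C: worse on walk score (30 vs 99).
D: worse on walk score (69 vs 99).
F: worse on walk score (40 vs 99).
G: worse on walk score (62 vs 99).
H: worse on walk score (70 vs 99).
I: worse on walk score (93 vs 99).
No option dominates E.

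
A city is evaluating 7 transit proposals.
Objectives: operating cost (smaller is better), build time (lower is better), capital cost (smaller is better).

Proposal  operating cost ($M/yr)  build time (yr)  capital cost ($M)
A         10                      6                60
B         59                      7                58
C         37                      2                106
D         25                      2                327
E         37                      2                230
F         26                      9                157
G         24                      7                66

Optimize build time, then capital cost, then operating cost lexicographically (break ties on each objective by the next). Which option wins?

First minimize build time: best is 2, kept {C, D, E}.
Then minimize capital cost: best is 106, kept {C}.

C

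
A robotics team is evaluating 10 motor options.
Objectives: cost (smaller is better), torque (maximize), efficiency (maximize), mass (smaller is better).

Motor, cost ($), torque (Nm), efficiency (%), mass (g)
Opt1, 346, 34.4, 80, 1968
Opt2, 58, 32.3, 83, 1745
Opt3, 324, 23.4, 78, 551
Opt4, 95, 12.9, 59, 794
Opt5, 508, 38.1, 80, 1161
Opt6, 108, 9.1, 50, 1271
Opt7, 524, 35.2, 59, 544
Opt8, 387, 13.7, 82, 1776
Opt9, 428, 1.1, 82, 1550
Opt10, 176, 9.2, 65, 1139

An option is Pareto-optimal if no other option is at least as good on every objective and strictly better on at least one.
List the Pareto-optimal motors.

Opt1, Opt2, Opt3, Opt4, Opt5, Opt7, Opt9, Opt10

Opt1: not dominated.
Opt2: not dominated (best cost).
Opt3: not dominated.
Opt4: not dominated.
Opt5: not dominated (best torque).
Opt6: dominated by Opt4 (cost 95≤108, torque 12.9≥9.1, efficiency 59≥50, mass 794≤1271).
Opt7: not dominated (best mass).
Opt8: dominated by Opt2 (cost 58≤387, torque 32.3≥13.7, efficiency 83≥82, mass 1745≤1776).
Opt9: not dominated.
Opt10: not dominated.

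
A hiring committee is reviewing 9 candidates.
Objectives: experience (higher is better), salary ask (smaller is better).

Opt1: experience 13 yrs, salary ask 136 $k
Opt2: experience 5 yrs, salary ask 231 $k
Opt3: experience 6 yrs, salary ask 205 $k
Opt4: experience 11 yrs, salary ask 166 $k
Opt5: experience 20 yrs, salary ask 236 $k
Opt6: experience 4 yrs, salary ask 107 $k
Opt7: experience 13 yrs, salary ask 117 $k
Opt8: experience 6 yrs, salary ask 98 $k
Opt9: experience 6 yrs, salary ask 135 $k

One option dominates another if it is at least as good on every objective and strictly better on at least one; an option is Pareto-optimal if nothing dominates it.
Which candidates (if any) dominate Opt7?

Opt1: worse on salary ask (136 vs 117).
Opt2: worse on experience (5 vs 13).
Opt3: worse on experience (6 vs 13).
Opt4: worse on experience (11 vs 13).
Opt5: worse on salary ask (236 vs 117).
Opt6: worse on experience (4 vs 13).
Opt8: worse on experience (6 vs 13).
Opt9: worse on experience (6 vs 13).
No option dominates Opt7.

none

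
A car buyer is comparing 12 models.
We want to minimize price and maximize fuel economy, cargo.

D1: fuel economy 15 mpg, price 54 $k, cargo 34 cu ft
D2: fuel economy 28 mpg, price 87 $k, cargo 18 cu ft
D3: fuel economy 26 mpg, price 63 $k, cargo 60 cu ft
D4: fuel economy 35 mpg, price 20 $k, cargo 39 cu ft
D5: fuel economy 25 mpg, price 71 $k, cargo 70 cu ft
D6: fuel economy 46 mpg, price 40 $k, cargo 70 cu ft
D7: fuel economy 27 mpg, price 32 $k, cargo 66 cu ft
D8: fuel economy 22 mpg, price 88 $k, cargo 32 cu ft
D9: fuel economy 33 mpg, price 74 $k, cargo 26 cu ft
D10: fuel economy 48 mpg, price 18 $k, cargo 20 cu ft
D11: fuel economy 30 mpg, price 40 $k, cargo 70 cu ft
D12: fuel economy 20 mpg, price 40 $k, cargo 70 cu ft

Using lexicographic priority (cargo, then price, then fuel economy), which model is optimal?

First maximize cargo: best is 70, kept {D5, D6, D11, D12}.
Then minimize price: best is 40, kept {D6, D11, D12}.
Then maximize fuel economy: best is 46, kept {D6}.

D6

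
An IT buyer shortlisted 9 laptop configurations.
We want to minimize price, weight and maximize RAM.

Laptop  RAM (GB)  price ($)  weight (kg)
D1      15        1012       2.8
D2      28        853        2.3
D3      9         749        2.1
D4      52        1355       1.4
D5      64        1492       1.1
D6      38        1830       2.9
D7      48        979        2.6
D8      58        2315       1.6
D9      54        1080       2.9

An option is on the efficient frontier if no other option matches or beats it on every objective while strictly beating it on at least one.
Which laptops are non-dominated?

D2, D3, D4, D5, D7, D9

D1: dominated by D2 (RAM 28≥15, price 853≤1012, weight 2.3≤2.8).
D2: not dominated.
D3: not dominated (best price).
D4: not dominated.
D5: not dominated (best RAM).
D6: dominated by D4 (RAM 52≥38, price 1355≤1830, weight 1.4≤2.9).
D7: not dominated.
D8: dominated by D5 (RAM 64≥58, price 1492≤2315, weight 1.1≤1.6).
D9: not dominated.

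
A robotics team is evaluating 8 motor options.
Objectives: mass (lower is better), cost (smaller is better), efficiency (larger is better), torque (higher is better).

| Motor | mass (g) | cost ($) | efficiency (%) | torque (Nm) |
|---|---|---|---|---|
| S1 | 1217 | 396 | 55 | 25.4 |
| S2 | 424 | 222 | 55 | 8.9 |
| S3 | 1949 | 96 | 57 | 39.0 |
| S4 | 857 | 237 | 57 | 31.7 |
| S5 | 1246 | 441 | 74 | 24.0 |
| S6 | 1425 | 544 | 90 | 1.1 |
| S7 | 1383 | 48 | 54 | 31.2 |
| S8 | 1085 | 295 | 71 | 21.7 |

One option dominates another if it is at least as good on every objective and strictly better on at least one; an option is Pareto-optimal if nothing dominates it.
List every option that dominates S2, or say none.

none

S1: worse on mass (1217 vs 424).
S3: worse on mass (1949 vs 424).
S4: worse on mass (857 vs 424).
S5: worse on mass (1246 vs 424).
S6: worse on mass (1425 vs 424).
S7: worse on mass (1383 vs 424).
S8: worse on mass (1085 vs 424).
No option dominates S2.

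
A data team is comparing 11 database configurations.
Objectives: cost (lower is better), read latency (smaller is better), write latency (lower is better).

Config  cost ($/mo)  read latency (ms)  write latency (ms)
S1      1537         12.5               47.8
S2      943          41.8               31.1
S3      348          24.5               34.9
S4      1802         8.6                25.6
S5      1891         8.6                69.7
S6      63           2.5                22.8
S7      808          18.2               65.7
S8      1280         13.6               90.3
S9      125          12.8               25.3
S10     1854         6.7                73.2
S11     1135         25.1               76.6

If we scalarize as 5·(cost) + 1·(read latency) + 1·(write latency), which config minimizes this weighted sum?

S1: 5·1537 + 1·12.5 + 1·47.8 = 7745.3
S2: 5·943 + 1·41.8 + 1·31.1 = 4787.9
S3: 5·348 + 1·24.5 + 1·34.9 = 1799.4
S4: 5·1802 + 1·8.6 + 1·25.6 = 9044.2
S5: 5·1891 + 1·8.6 + 1·69.7 = 9533.3
S6: 5·63 + 1·2.5 + 1·22.8 = 340.3
S7: 5·808 + 1·18.2 + 1·65.7 = 4123.9
S8: 5·1280 + 1·13.6 + 1·90.3 = 6503.9
S9: 5·125 + 1·12.8 + 1·25.3 = 663.1
S10: 5·1854 + 1·6.7 + 1·73.2 = 9349.9
S11: 5·1135 + 1·25.1 + 1·76.6 = 5776.7
Lowest: S6 at 340.3.

S6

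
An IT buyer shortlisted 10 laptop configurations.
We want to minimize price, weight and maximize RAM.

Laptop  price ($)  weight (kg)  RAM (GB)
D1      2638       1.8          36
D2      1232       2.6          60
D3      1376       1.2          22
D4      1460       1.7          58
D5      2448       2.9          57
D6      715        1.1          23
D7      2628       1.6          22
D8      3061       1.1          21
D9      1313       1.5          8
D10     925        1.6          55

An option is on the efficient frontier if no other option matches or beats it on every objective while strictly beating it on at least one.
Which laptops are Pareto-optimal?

D1: dominated by D4 (price 1460≤2638, weight 1.7≤1.8, RAM 58≥36).
D2: not dominated (best RAM).
D3: dominated by D6 (price 715≤1376, weight 1.1≤1.2, RAM 23≥22).
D4: not dominated.
D5: dominated by D2 (price 1232≤2448, weight 2.6≤2.9, RAM 60≥57).
D6: not dominated (best price).
D7: dominated by D3 (price 1376≤2628, weight 1.2≤1.6, RAM 22≥22).
D8: dominated by D6 (price 715≤3061, weight 1.1≤1.1, RAM 23≥21).
D9: dominated by D6 (price 715≤1313, weight 1.1≤1.5, RAM 23≥8).
D10: not dominated.

D2, D4, D6, D10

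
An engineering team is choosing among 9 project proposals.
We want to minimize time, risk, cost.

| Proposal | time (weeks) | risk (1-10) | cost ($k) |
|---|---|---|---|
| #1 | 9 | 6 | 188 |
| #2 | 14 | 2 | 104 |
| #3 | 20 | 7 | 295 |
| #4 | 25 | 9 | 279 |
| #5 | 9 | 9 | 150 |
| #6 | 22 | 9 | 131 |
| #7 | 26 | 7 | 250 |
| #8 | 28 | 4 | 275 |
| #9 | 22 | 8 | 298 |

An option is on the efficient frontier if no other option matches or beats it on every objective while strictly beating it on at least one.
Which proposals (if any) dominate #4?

#1: time 9≤25, risk 6≤9, cost 188≤279 — dominates #4.
#2: time 14≤25, risk 2≤9, cost 104≤279 — dominates #4.
#5: time 9≤25, risk 9≤9, cost 150≤279 — dominates #4.
#6: time 22≤25, risk 9≤9, cost 131≤279 — dominates #4.
Others (#3, #7, #8, #9) are each worse than #4 on at least one objective.

#1, #2, #5, #6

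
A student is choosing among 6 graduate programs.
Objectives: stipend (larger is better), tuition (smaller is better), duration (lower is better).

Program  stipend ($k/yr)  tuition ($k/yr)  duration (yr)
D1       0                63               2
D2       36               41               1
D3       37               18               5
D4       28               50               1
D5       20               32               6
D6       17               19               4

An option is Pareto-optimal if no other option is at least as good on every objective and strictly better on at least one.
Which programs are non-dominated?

D2, D3, D6

D1: dominated by D2 (stipend 36≥0, tuition 41≤63, duration 1≤2).
D2: not dominated.
D3: not dominated (best stipend).
D4: dominated by D2 (stipend 36≥28, tuition 41≤50, duration 1≤1).
D5: dominated by D3 (stipend 37≥20, tuition 18≤32, duration 5≤6).
D6: not dominated.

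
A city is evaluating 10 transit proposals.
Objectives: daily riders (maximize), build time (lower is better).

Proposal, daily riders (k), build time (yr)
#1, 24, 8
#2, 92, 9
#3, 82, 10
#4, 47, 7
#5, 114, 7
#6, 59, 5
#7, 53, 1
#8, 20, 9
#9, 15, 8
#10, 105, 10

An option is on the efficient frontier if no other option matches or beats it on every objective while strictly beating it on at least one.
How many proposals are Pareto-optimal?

#1: dominated by #4 (daily riders 47≥24, build time 7≤8).
#2: dominated by #5 (daily riders 114≥92, build time 7≤9).
#3: dominated by #2 (daily riders 92≥82, build time 9≤10).
#4: dominated by #5 (daily riders 114≥47, build time 7≤7).
#5: not dominated (best daily riders).
#6: not dominated.
#7: not dominated (best build time).
#8: dominated by #1 (daily riders 24≥20, build time 8≤9).
#9: dominated by #1 (daily riders 24≥15, build time 8≤8).
#10: dominated by #5 (daily riders 114≥105, build time 7≤10).
Pareto-optimal: #5, #6, #7 → 3.

3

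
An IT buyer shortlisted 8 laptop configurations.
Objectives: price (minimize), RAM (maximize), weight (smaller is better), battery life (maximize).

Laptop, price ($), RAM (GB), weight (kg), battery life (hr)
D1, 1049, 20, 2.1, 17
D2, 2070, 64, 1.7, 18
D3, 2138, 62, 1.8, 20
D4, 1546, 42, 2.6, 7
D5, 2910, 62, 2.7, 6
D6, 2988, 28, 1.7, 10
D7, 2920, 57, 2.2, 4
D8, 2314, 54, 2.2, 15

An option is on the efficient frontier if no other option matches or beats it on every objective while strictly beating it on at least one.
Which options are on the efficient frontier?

D1: not dominated (best price).
D2: not dominated (best RAM).
D3: not dominated (best battery life).
D4: not dominated.
D5: dominated by D2 (price 2070≤2910, RAM 64≥62, weight 1.7≤2.7, battery life 18≥6).
D6: dominated by D2 (price 2070≤2988, RAM 64≥28, weight 1.7≤1.7, battery life 18≥10).
D7: dominated by D2 (price 2070≤2920, RAM 64≥57, weight 1.7≤2.2, battery life 18≥4).
D8: dominated by D2 (price 2070≤2314, RAM 64≥54, weight 1.7≤2.2, battery life 18≥15).

D1, D2, D3, D4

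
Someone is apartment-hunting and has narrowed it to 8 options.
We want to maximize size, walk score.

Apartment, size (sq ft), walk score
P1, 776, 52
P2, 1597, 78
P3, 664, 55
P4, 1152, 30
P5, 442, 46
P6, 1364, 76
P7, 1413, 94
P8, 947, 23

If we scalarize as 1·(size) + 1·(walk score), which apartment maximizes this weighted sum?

P1: 1·776 + 1·52 = 828
P2: 1·1597 + 1·78 = 1675
P3: 1·664 + 1·55 = 719
P4: 1·1152 + 1·30 = 1182
P5: 1·442 + 1·46 = 488
P6: 1·1364 + 1·76 = 1440
P7: 1·1413 + 1·94 = 1507
P8: 1·947 + 1·23 = 970
Highest: P2 at 1675.

P2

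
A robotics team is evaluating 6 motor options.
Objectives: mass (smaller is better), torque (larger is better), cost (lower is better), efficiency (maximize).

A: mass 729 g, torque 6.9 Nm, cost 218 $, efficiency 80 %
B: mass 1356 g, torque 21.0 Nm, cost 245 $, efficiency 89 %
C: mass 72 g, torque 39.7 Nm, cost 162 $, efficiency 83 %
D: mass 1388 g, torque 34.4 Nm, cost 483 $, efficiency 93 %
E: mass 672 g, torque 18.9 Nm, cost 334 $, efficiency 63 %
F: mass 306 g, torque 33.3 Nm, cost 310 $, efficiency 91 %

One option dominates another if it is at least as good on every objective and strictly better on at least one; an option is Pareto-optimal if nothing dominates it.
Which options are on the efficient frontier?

A: dominated by C (mass 72≤729, torque 39.7≥6.9, cost 162≤218, efficiency 83≥80).
B: not dominated.
C: not dominated (best mass).
D: not dominated (best efficiency).
E: dominated by C (mass 72≤672, torque 39.7≥18.9, cost 162≤334, efficiency 83≥63).
F: not dominated.

B, C, D, F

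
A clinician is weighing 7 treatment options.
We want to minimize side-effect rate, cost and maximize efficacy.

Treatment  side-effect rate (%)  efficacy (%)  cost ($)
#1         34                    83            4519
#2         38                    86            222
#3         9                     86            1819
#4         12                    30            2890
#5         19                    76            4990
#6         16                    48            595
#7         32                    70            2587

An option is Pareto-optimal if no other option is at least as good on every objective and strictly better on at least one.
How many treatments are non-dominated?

3

#1: dominated by #3 (side-effect rate 9≤34, efficacy 86≥83, cost 1819≤4519).
#2: not dominated (best cost).
#3: not dominated (best side-effect rate).
#4: dominated by #3 (side-effect rate 9≤12, efficacy 86≥30, cost 1819≤2890).
#5: dominated by #3 (side-effect rate 9≤19, efficacy 86≥76, cost 1819≤4990).
#6: not dominated.
#7: dominated by #3 (side-effect rate 9≤32, efficacy 86≥70, cost 1819≤2587).
Pareto-optimal: #2, #3, #6 → 3.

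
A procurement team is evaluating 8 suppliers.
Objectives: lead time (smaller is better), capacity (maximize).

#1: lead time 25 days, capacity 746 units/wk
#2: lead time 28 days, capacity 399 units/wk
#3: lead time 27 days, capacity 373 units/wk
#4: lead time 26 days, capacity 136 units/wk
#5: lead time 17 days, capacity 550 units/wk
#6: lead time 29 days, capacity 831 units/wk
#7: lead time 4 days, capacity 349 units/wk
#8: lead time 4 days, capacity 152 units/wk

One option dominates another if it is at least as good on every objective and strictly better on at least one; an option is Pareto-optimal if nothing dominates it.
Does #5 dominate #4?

#5 vs #4: lead time 17≤26, capacity 550≥136 — #5 is at least as good on every objective with at least one strict improvement.

Yes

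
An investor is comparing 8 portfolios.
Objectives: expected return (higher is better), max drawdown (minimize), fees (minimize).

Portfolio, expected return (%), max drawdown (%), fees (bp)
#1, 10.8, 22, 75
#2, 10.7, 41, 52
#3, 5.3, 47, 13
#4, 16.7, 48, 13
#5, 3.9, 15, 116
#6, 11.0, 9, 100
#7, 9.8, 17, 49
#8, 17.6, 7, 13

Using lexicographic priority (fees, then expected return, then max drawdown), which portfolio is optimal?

#8

First minimize fees: best is 13, kept {#3, #4, #8}.
Then maximize expected return: best is 17.6, kept {#8}.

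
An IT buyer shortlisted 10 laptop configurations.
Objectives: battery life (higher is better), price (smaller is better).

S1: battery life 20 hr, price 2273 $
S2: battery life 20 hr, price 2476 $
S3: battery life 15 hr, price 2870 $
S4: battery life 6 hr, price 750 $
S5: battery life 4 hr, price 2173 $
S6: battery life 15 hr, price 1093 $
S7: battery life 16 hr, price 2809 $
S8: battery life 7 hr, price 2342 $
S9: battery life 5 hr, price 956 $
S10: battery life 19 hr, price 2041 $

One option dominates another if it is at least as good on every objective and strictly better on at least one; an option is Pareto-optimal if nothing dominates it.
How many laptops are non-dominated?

S1: not dominated.
S2: dominated by S1 (battery life 20≥20, price 2273≤2476).
S3: dominated by S1 (battery life 20≥15, price 2273≤2870).
S4: not dominated (best price).
S5: dominated by S4 (battery life 6≥4, price 750≤2173).
S6: not dominated.
S7: dominated by S1 (battery life 20≥16, price 2273≤2809).
S8: dominated by S1 (battery life 20≥7, price 2273≤2342).
S9: dominated by S4 (battery life 6≥5, price 750≤956).
S10: not dominated.
Pareto-optimal: S1, S4, S6, S10 → 4.

4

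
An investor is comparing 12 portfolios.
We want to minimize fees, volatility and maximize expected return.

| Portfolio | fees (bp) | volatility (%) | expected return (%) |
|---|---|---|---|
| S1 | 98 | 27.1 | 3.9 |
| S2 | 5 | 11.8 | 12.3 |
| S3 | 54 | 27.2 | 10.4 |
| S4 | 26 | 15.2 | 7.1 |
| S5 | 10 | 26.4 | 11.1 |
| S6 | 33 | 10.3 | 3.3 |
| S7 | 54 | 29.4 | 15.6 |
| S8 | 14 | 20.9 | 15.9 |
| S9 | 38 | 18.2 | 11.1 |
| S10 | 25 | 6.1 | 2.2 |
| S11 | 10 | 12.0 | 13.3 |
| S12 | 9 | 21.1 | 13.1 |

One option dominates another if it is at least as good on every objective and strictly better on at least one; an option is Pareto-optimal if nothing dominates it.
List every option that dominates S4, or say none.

S2: fees 5≤26, volatility 11.8≤15.2, expected return 12.3≥7.1 — dominates S4.
S11: fees 10≤26, volatility 12.0≤15.2, expected return 13.3≥7.1 — dominates S4.
Others (S1, S3, S5, S6, S7, S8, S9, S10, S12) are each worse than S4 on at least one objective.

S2, S11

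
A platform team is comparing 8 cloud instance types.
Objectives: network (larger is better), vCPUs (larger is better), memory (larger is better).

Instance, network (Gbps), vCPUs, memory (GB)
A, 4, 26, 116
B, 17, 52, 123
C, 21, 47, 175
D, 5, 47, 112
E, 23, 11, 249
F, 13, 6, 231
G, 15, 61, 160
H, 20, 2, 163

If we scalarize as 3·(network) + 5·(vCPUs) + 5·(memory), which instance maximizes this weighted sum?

A: 3·4 + 5·26 + 5·116 = 722
B: 3·17 + 5·52 + 5·123 = 926
C: 3·21 + 5·47 + 5·175 = 1173
D: 3·5 + 5·47 + 5·112 = 810
E: 3·23 + 5·11 + 5·249 = 1369
F: 3·13 + 5·6 + 5·231 = 1224
G: 3·15 + 5·61 + 5·160 = 1150
H: 3·20 + 5·2 + 5·163 = 885
Highest: E at 1369.

E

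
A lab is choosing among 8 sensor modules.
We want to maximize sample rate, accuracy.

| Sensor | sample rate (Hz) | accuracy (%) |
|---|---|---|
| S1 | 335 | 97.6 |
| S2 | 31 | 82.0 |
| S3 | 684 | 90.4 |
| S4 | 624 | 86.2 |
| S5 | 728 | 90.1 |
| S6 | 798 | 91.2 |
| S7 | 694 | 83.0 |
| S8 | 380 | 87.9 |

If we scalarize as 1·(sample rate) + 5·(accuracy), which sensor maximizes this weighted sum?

S1: 1·335 + 5·97.6 = 823.0
S2: 1·31 + 5·82.0 = 441.0
S3: 1·684 + 5·90.4 = 1136.0
S4: 1·624 + 5·86.2 = 1055.0
S5: 1·728 + 5·90.1 = 1178.5
S6: 1·798 + 5·91.2 = 1254.0
S7: 1·694 + 5·83.0 = 1109.0
S8: 1·380 + 5·87.9 = 819.5
Highest: S6 at 1254.0.

S6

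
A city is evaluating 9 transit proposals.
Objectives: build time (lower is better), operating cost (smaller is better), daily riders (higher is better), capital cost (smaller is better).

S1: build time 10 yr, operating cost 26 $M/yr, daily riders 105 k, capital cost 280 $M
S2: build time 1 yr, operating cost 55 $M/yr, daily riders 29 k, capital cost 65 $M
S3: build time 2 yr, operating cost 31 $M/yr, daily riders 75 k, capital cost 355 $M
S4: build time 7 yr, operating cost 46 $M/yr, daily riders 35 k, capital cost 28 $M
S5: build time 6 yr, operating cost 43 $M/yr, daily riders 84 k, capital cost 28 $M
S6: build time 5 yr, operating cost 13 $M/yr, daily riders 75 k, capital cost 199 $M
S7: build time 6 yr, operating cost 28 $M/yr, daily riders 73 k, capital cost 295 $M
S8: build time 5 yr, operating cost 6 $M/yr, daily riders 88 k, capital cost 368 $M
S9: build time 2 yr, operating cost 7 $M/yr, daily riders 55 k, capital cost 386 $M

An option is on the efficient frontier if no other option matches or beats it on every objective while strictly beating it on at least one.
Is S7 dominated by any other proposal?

S6 vs S7: build time 5≤6, operating cost 13≤28, daily riders 75≥73, capital cost 199≤295 — S6 is at least as good on every objective and strictly better on at least one, so S6 dominates S7.

Yes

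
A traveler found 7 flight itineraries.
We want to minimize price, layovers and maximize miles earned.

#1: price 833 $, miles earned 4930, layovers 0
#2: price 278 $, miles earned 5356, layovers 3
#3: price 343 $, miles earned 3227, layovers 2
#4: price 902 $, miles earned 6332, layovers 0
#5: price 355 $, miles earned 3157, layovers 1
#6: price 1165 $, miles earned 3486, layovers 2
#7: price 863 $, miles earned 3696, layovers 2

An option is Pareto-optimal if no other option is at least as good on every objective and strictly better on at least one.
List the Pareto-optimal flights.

#1: not dominated.
#2: not dominated (best price).
#3: not dominated.
#4: not dominated (best miles earned).
#5: not dominated.
#6: dominated by #1 (price 833≤1165, miles earned 4930≥3486, layovers 0≤2).
#7: dominated by #1 (price 833≤863, miles earned 4930≥3696, layovers 0≤2).

#1, #2, #3, #4, #5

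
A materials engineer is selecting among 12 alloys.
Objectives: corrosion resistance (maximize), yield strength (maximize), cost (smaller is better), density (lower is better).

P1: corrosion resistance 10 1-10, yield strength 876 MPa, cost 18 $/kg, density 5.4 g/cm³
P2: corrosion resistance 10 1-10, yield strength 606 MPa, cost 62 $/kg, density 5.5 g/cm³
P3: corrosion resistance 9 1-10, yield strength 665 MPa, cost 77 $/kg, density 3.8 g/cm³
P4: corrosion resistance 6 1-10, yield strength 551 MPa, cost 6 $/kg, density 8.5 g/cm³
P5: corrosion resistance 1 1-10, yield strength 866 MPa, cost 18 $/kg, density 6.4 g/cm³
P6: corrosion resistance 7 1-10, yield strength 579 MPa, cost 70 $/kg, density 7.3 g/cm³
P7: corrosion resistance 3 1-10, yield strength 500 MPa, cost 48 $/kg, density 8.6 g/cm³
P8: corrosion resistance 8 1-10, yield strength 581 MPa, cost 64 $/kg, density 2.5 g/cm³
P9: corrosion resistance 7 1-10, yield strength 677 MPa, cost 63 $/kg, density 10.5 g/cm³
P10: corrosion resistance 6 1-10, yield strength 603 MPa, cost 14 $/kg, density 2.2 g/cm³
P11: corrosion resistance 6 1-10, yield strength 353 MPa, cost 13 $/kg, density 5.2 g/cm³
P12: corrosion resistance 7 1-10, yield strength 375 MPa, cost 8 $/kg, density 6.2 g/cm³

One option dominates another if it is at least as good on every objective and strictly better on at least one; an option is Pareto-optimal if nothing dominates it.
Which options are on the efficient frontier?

P1: not dominated (best yield strength).
P2: dominated by P1 (corrosion resistance 10≥10, yield strength 876≥606, cost 18≤62, density 5.4≤5.5).
P3: not dominated.
P4: not dominated (best cost).
P5: dominated by P1 (corrosion resistance 10≥1, yield strength 876≥866, cost 18≤18, density 5.4≤6.4).
P6: dominated by P1 (corrosion resistance 10≥7, yield strength 876≥579, cost 18≤70, density 5.4≤7.3).
P7: dominated by P1 (corrosion resistance 10≥3, yield strength 876≥500, cost 18≤48, density 5.4≤8.6).
P8: not dominated.
P9: dominated by P1 (corrosion resistance 10≥7, yield strength 876≥677, cost 18≤63, density 5.4≤10.5).
P10: not dominated (best density).
P11: not dominated.
P12: not dominated.

P1, P3, P4, P8, P10, P11, P12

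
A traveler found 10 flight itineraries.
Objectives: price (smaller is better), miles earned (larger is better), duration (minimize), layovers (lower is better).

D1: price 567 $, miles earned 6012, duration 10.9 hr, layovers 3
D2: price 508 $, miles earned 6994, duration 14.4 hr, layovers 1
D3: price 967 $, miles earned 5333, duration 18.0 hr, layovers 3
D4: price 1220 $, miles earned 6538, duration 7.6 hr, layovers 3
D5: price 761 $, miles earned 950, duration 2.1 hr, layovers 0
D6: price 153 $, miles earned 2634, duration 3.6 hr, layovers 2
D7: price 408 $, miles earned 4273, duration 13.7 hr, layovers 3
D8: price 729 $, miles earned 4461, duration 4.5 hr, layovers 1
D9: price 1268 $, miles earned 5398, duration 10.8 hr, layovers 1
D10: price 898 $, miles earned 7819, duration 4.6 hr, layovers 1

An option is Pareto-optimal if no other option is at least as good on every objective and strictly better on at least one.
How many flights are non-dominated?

D1: not dominated.
D2: not dominated.
D3: dominated by D1 (price 567≤967, miles earned 6012≥5333, duration 10.9≤18.0, layovers 3≤3).
D4: dominated by D10 (price 898≤1220, miles earned 7819≥6538, duration 4.6≤7.6, layovers 1≤3).
D5: not dominated (best duration).
D6: not dominated (best price).
D7: not dominated.
D8: not dominated.
D9: dominated by D10 (price 898≤1268, miles earned 7819≥5398, duration 4.6≤10.8, layovers 1≤1).
D10: not dominated (best miles earned).
Pareto-optimal: D1, D2, D5, D6, D7, D8, D10 → 7.

7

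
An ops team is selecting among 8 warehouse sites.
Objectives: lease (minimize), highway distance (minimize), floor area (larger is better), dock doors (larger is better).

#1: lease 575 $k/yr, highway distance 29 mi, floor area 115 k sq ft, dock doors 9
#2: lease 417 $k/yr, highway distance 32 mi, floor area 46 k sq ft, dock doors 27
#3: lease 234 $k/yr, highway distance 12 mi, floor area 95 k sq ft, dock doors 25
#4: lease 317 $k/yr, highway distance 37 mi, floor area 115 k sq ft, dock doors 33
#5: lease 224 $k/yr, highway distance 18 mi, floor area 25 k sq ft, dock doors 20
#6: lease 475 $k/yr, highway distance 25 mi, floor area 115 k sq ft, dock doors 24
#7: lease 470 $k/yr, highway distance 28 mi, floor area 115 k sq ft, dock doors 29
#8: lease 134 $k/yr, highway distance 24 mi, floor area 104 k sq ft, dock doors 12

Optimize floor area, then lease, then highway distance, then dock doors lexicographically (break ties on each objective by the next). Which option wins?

#4

First maximize floor area: best is 115, kept {#1, #4, #6, #7}.
Then minimize lease: best is 317, kept {#4}.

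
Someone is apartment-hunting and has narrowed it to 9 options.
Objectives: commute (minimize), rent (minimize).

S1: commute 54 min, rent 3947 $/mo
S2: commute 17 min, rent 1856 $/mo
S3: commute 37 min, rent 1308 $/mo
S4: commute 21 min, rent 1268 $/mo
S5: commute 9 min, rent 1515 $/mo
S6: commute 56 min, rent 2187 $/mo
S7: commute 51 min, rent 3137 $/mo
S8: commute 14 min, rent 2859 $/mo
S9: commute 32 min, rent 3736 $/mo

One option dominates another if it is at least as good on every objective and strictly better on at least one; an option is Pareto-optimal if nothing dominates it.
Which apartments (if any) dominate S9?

S2: commute 17≤32, rent 1856≤3736 — dominates S9.
S4: commute 21≤32, rent 1268≤3736 — dominates S9.
S5: commute 9≤32, rent 1515≤3736 — dominates S9.
S8: commute 14≤32, rent 2859≤3736 — dominates S9.
Others (S1, S3, S6, S7) are each worse than S9 on at least one objective.

S2, S4, S5, S8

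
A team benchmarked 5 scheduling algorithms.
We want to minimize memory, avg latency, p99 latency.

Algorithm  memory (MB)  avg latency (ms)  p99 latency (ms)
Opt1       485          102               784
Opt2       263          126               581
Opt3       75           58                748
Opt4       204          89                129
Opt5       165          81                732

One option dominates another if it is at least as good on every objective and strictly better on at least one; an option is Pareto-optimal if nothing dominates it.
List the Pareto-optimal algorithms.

Opt1: dominated by Opt3 (memory 75≤485, avg latency 58≤102, p99 latency 748≤784).
Opt2: dominated by Opt4 (memory 204≤263, avg latency 89≤126, p99 latency 129≤581).
Opt3: not dominated (best memory).
Opt4: not dominated (best p99 latency).
Opt5: not dominated.

Opt3, Opt4, Opt5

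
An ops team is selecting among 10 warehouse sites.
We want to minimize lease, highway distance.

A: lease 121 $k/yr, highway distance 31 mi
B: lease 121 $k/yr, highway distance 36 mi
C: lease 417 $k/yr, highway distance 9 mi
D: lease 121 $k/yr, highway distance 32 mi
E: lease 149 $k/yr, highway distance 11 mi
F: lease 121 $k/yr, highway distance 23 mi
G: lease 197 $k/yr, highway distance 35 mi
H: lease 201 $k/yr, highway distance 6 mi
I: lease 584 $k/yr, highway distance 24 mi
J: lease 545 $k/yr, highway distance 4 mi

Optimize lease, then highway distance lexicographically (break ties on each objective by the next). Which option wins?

F

First minimize lease: best is 121, kept {A, B, D, F}.
Then minimize highway distance: best is 23, kept {F}.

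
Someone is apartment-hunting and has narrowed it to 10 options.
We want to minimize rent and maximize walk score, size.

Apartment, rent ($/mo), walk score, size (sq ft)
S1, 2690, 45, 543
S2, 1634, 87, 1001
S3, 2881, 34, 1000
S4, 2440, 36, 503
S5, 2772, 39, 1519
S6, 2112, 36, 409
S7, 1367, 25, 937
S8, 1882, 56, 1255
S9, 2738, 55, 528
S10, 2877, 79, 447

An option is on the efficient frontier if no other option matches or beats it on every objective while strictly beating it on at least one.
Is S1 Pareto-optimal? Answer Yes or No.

S2 vs S1: rent 1634≤2690, walk score 87≥45, size 1001≥543 — S2 is at least as good on every objective and strictly better on at least one, so S2 dominates S1.

No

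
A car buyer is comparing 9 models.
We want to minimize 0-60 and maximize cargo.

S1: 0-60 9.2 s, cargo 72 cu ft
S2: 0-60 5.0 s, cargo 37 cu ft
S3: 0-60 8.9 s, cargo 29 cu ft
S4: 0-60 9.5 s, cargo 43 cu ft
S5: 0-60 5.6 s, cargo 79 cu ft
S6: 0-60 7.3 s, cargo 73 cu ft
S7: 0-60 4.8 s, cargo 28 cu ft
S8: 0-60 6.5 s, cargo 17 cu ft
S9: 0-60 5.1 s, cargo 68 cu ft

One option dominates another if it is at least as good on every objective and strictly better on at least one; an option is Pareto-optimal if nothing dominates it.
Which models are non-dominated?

S2, S5, S7, S9

S1: dominated by S5 (0-60 5.6≤9.2, cargo 79≥72).
S2: not dominated.
S3: dominated by S2 (0-60 5.0≤8.9, cargo 37≥29).
S4: dominated by S1 (0-60 9.2≤9.5, cargo 72≥43).
S5: not dominated (best cargo).
S6: dominated by S5 (0-60 5.6≤7.3, cargo 79≥73).
S7: not dominated (best 0-60).
S8: dominated by S2 (0-60 5.0≤6.5, cargo 37≥17).
S9: not dominated.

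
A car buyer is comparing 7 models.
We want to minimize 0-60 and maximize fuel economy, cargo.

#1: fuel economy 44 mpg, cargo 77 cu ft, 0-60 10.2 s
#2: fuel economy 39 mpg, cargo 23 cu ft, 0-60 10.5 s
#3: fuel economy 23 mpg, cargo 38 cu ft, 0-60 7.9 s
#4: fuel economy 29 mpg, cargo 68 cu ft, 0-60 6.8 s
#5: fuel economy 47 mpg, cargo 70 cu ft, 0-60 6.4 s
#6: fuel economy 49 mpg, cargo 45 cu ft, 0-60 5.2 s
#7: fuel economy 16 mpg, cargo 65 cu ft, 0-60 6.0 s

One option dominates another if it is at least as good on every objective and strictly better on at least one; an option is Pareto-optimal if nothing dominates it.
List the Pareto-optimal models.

#1, #5, #6, #7

#1: not dominated (best cargo).
#2: dominated by #1 (fuel economy 44≥39, cargo 77≥23, 0-60 10.2≤10.5).
#3: dominated by #4 (fuel economy 29≥23, cargo 68≥38, 0-60 6.8≤7.9).
#4: dominated by #5 (fuel economy 47≥29, cargo 70≥68, 0-60 6.4≤6.8).
#5: not dominated.
#6: not dominated (best fuel economy).
#7: not dominated.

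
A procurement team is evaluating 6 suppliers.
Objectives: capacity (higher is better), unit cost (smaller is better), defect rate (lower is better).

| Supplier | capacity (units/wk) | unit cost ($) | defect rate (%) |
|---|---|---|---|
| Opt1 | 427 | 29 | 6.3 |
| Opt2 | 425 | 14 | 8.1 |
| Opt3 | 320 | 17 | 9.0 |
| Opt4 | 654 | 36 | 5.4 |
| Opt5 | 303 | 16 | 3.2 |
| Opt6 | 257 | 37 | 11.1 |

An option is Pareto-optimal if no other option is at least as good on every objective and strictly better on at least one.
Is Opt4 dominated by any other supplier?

No

Opt1: worse on capacity (427 vs 654).
Opt2: worse on capacity (425 vs 654).
Opt3: worse on capacity (320 vs 654).
Opt5: worse on capacity (303 vs 654).
Opt6: worse on capacity (257 vs 654).
No option is at least as good as Opt4 on every objective and strictly better on one.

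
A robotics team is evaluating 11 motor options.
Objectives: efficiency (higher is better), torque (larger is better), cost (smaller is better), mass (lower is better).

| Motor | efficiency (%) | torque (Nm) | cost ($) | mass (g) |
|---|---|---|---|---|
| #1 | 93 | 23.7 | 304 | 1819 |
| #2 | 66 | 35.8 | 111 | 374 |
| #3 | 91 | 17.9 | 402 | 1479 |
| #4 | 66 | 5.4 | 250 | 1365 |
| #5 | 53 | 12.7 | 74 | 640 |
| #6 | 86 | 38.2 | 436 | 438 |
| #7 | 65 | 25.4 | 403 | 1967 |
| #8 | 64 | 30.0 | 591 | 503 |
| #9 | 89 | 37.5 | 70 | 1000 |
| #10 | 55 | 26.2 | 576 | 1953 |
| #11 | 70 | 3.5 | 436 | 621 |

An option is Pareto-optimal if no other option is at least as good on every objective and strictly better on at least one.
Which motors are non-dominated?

#1: not dominated (best efficiency).
#2: not dominated (best mass).
#3: not dominated.
#4: dominated by #2 (efficiency 66≥66, torque 35.8≥5.4, cost 111≤250, mass 374≤1365).
#5: not dominated.
#6: not dominated (best torque).
#7: dominated by #2 (efficiency 66≥65, torque 35.8≥25.4, cost 111≤403, mass 374≤1967).
#8: dominated by #2 (efficiency 66≥64, torque 35.8≥30.0, cost 111≤591, mass 374≤503).
#9: not dominated (best cost).
#10: dominated by #2 (efficiency 66≥55, torque 35.8≥26.2, cost 111≤576, mass 374≤1953).
#11: dominated by #6 (efficiency 86≥70, torque 38.2≥3.5, cost 436≤436, mass 438≤621).

#1, #2, #3, #5, #6, #9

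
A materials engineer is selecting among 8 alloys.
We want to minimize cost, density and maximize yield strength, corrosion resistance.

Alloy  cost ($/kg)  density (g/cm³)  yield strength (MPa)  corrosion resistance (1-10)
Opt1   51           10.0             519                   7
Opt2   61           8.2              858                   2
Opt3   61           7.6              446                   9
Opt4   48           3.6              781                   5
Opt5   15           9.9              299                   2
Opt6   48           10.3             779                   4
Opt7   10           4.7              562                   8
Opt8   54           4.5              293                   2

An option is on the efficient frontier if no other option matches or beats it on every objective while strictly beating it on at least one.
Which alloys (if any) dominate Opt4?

Opt1: worse on cost (51 vs 48).
Opt2: worse on cost (61 vs 48).
Opt3: worse on cost (61 vs 48).
Opt5: worse on density (9.9 vs 3.6).
Opt6: worse on density (10.3 vs 3.6).
Opt7: worse on density (4.7 vs 3.6).
Opt8: worse on cost (54 vs 48).
No option dominates Opt4.

none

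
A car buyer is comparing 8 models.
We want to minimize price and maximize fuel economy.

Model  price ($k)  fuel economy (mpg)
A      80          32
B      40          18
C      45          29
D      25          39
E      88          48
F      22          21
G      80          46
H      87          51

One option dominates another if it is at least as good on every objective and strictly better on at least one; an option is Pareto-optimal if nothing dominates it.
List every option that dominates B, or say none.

D: price 25≤40, fuel economy 39≥18 — dominates B.
F: price 22≤40, fuel economy 21≥18 — dominates B.
Others (A, C, E, G, H) are each worse than B on at least one objective.

D, F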